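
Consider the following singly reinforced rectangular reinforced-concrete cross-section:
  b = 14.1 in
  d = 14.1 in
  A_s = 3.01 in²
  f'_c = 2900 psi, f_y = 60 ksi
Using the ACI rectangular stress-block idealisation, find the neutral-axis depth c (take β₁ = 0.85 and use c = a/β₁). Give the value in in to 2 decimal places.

T = A_s f_y = 3.01 × 60 = 180.6 kips.
a = T/(0.85 f'_c b) = 180.6/(0.85 × 2.9 × 14.1) = 5.1962 in.
With β₁ = 0.85, c = a/β₁ = 5.1962/0.85 = 6.11 in.

c ≈ 6.11 in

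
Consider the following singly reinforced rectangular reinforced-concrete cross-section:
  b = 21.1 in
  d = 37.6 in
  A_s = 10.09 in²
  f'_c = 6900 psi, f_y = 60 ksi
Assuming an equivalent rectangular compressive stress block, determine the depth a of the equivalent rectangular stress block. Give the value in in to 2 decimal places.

T = A_s f_y = 10.09 × 60 = 605.4 kips.
a = T/(0.85 f'_c b) = 605.4/(0.85 × 6.9 × 21.1) = 4.89 in.

a ≈ 4.89 in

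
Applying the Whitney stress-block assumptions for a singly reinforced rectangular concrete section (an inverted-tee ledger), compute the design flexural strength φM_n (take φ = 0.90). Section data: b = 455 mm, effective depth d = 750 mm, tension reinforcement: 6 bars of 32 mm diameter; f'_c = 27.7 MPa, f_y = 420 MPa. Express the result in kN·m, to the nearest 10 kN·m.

A_s = 6 × 804 = 4824 mm².
T = A_s f_y = 4824 × 420 = 2026080 N = 2026.08 kN.
From C = T: a = T/(0.85 f'_c b) = 2026080/(0.85 × 27.7 × 455) = 189.12 mm.
M_n = T(d − a/2) = 2026.08 kN × (750 − 94.56) mm = 1327.97 kN·m.
φM_n = 0.90 × 1327.97 = 1195.17 kN·m.

φM_n ≈ 1200 kN·m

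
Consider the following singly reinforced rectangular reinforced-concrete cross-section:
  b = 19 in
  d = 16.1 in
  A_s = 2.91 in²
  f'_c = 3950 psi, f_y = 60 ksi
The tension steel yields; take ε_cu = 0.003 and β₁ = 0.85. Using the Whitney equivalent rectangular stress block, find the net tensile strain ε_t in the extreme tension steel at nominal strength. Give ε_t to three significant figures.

ε_t ≈ 0.0120

a = A_s f_y/(0.85 f'_c b) = 2.737 in.
β₁ = 0.85, so c = a/β₁ = 2.737/0.85 = 3.220 in.
From the linear strain diagram with ε_cu = 0.003: ε_t = 0.003 (d − c)/c = 0.003 × (16.1 − 3.220)/3.220 = 0.0120.
Since ε_t ≥ 0.005, the section is tension-controlled.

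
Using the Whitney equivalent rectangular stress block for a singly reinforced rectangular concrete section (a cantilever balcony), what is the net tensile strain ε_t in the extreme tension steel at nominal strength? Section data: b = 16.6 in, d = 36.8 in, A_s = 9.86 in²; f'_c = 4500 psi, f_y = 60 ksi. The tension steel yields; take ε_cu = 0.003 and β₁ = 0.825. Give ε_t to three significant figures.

a = A_s f_y/(0.85 f'_c b) = 9.317 in.
β₁ = 0.825, so c = a/β₁ = 9.317/0.825 = 11.293 in.
From the linear strain diagram with ε_cu = 0.003: ε_t = 0.003 (d − c)/c = 0.003 × (36.8 − 11.293)/11.293 = 0.00678.
Since ε_t ≥ 0.005, the section is tension-controlled.

ε_t ≈ 0.00678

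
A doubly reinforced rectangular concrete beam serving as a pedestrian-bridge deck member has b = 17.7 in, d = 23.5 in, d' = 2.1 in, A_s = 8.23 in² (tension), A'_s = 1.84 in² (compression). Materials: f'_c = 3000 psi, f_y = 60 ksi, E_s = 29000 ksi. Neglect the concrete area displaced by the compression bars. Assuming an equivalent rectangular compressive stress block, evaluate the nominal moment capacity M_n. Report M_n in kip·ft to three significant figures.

M_n ≈ 812 kip·ft

Assume both steels yield.
a = (A_s − A'_s) f_y/(0.85 f'_c b) = (8.23 − 1.84) × 60/(0.85 × 3 × 17.7) = 8.495 in.
c = a/β₁ = 8.495/0.85 = 9.994 in; ε'_s = 0.003(c − d')/c = 0.0024 ≥ ε_y = 0.0021, so the compression steel yields.
M_n = (A_s − A'_s) f_y (d − a/2) + A'_s f_y (d − d') = 383.4 × (23.5 − 4.2475) + 110.4 × (23.5 − 2.1) = 7381.4 + 2362.6 = 9744.0 kip·in = 9744.0/12 = 812.00 kip·ft.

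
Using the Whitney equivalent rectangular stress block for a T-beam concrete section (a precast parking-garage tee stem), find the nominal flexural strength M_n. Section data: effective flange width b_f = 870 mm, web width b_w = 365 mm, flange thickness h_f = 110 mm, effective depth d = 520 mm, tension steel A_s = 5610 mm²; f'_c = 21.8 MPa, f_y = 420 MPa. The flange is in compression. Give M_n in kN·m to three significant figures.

Tension: T = A_s f_y = 5610 × 420 = 2356200 N.
Try a within the flange: a = T/(0.85 f'_c b_f) = 2356200/(0.85 × 21.8 × 870) = 146.16 mm.
a = 146.16 > h_f = 110 mm: the block extends into the web. Split into flange-overhang and web parts.
C_f = 0.85 f'_c (b_f − b_w) h_f = 0.85 × 21.8 × (870 − 365) × 110 = 1029342 N.
Remaining web compression depth: a_w = (T − C_f)/(0.85 f'_c b_w) = (2356200 − 1029342)/(0.85 × 21.8 × 365) = 196.18 mm.
M_n = C_f(d − h_f/2) + (T − C_f)(d − a_w/2) = 1029342 × (520 − 55) + 1326858 × (520 − 98.09) = 478.64 + 559.81 = 1038.45 × 10⁶ N·mm.
M_n = 1038.45 kN·m.

M_n ≈ 1040 kN·m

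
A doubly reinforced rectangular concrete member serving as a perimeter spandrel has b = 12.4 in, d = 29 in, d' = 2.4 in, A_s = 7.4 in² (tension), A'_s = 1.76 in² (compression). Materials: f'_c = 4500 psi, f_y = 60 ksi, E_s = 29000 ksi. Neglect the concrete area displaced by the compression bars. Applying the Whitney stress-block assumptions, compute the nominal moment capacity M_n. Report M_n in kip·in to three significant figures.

Assume both steels yield.
a = (A_s − A'_s) f_y/(0.85 f'_c b) = (7.4 − 1.76) × 60/(0.85 × 4.5 × 12.4) = 7.135 in.
c = a/β₁ = 7.135/0.825 = 8.648 in; ε'_s = 0.003(c − d')/c = 0.0022 ≥ ε_y = 0.0021, so the compression steel yields.
M_n = (A_s − A'_s) f_y (d − a/2) + A'_s f_y (d − d') = 338.4 × (29 − 3.5675) + 105.6 × (29 − 2.4) = 8606.4 + 2809.0 = 11415.4 kip·in.

M_n ≈ 11400 kip·in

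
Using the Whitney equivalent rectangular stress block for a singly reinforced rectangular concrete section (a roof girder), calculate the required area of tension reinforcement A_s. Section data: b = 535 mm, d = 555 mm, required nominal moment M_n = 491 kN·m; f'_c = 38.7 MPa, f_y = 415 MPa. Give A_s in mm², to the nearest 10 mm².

With M_n = 0.85 f'_c a b (d − a/2), solve the quadratic for a:
a = d − √(d² − 2M_n/(0.85 f'_c b)) = 555 − √(555² − 2 × 491×10⁶/(0.85 × 38.7 × 535)) = 52.78 mm.
A_s = 0.85 f'_c a b / f_y = 0.85 × 38.7 × 52.78 × 535 / 415 = 2238.2 mm².

A_s ≈ 2240 mm²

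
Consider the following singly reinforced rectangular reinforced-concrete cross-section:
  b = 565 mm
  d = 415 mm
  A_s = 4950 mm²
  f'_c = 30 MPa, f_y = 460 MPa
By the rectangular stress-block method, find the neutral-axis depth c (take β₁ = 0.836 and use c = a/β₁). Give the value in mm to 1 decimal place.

c ≈ 189.0 mm

T = A_s f_y = 4950 × 460 = 2277000 N = 2277 kN.
Setting C = 0.85 f'_c a b equal to T: a = 2277000/(0.85 × 30 × 565) = 158.043 mm.
With β₁ = 0.836, c = a/β₁ = 158.043/0.836 = 189.0 mm.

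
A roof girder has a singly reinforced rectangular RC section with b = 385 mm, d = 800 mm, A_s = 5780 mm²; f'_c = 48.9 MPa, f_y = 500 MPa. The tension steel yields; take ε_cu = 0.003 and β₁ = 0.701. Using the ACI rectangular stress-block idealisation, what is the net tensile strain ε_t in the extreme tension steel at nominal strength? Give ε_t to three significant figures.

a = A_s f_y/(0.85 f'_c b) = 180.60 mm.
β₁ = 0.701, so c = a/β₁ = 180.60/0.701 = 257.63 mm.
From the linear strain diagram with ε_cu = 0.003: ε_t = 0.003 (d − c)/c = 0.003 × (800 − 257.63)/257.63 = 0.00632.
Since ε_t ≥ 0.005, the section is tension-controlled.

ε_t ≈ 0.00632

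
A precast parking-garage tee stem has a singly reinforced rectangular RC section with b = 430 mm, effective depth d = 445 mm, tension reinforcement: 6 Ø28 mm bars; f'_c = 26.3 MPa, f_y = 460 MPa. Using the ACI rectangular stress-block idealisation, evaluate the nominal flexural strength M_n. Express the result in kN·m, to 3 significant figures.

A_s = 6 × 616 = 3696 mm².
T = A_s f_y = 3696 × 460 = 1700160 N = 1700.16 kN.
From C = T: a = T/(0.85 f'_c b) = 1700160/(0.85 × 26.3 × 430) = 176.87 mm.
M_n = T(d − a/2) = 1700.16 kN × (445 − 88.435) mm = 606.22 kN·m.

M_n ≈ 606 kN·m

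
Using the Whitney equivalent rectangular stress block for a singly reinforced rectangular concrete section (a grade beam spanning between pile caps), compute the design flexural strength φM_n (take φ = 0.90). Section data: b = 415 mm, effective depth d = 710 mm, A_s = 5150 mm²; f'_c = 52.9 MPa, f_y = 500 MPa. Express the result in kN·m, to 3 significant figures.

φM_n ≈ 1490 kN·m

T = A_s f_y = 5150 × 500 = 2575000 N = 2575 kN.
From C = T: a = T/(0.85 f'_c b) = 2575000/(0.85 × 52.9 × 415) = 137.99 mm.
M_n = T(d − a/2) = 2575 kN × (710 − 68.995) mm = 1650.59 kN·m.
φM_n = 0.90 × 1650.59 = 1485.53 kN·m.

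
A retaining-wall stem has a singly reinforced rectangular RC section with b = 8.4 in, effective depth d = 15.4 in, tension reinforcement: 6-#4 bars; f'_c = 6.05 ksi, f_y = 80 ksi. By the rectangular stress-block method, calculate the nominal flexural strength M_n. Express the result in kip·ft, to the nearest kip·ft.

M_n ≈ 114 kip·ft

A_s = 6 × 0.2 = 1.2 in².
T = A_s f_y = 1.2 × 80 = 96 kips.
a = T/(0.85 f'_c b) = 96/(0.85 × 6.05 × 8.4) = 2.222 in.
M_n = T(d − a/2) = 96 × (15.4 − 1.111) = 1371.7 kip·in = 1371.7/12 = 114.31 kip·ft.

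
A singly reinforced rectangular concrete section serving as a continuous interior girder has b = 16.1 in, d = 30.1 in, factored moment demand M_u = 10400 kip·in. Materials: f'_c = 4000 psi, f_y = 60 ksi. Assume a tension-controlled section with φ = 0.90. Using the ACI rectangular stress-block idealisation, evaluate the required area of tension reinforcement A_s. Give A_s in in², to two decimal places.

A_s ≈ 7.39 in²

M_n = M_u/φ = 10400/0.90 = 11555.6 kip·in.
From M_n = 0.85 f'_c a b (d − a/2):
a = d − √(d² − 2M_n/(0.85 f'_c b)) = 30.1 − √(30.1² − 2 × 11555.6/(0.85 × 4 × 16.1)) = 8.104 in.
A_s = 0.85 f'_c a b / f_y = 0.85 × 4 × 8.104 × 16.1 / 60 = 7.394 in².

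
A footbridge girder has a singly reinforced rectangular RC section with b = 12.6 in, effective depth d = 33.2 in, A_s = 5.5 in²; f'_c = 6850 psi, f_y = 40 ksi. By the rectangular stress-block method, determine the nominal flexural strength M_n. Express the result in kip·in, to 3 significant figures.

T = A_s f_y = 5.5 × 40 = 220 kips.
a = T/(0.85 f'_c b) = 220/(0.85 × 6.85 × 12.6) = 2.999 in.
M_n = T(d − a/2) = 220 × (33.2 − 1.4995) = 6974.1 kip·in.

M_n ≈ 6970 kip·in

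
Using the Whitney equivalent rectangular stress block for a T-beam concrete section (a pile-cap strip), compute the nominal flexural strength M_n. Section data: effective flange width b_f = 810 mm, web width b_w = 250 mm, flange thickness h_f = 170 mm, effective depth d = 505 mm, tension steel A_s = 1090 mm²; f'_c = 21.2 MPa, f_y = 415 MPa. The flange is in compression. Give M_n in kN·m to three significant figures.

M_n ≈ 221 kN·m

Tension: T = A_s f_y = 1090 × 415 = 452350 N.
Try a within the flange: a = T/(0.85 f'_c b_f) = 452350/(0.85 × 21.2 × 810) = 30.99 mm.
Since a = 30.99 ≤ h_f = 170 mm, the stress block lies entirely in the flange; analyse as a rectangular beam of width b_f.
M_n = T(d − a/2) = 452350 × (505 − 15.495) = 221.43 × 10⁶ N·mm.
M_n = 221.43 kN·m.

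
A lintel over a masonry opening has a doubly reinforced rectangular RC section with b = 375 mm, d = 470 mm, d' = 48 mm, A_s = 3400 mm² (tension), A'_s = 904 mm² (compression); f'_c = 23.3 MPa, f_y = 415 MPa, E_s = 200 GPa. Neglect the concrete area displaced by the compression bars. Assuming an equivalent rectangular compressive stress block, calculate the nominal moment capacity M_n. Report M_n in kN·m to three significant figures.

Assume both tension and compression steel yield.
Net tension couple steel: A_s − A'_s = 2496 mm².
a = (A_s − A'_s) f_y / (0.85 f'_c b) = 1035840/(0.85 × 23.3 × 375) = 139.47 mm.
c = a/β₁ = 139.47/0.85 = 164.08 mm; ε'_s = 0.003(c − d')/c = 0.0021 ≥ f_y/E_s = 0.0021, so compression steel does yield.
M_n = (A_s − A'_s) f_y (d − a/2) + A'_s f_y (d − d') = [1035840 × (470 − 69.735) + 375160 × (470 − 48)] × 10⁻⁶ = 414.61 + 158.32 = 572.93 kN·m.

M_n ≈ 573 kN·m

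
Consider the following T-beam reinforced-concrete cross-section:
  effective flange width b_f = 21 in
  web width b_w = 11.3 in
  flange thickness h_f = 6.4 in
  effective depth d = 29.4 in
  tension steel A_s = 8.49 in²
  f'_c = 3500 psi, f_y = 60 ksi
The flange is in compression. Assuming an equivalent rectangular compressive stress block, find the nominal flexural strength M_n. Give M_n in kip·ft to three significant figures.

M_n ≈ 1070 kip·ft

Tension: T = A_s f_y = 8.49 × 60 = 509.4 kips.
Try a within the flange: a = T/(0.85 f'_c b_f) = 509.4/(0.85 × 3.5 × 21) = 8.154 in.
a = 8.154 > h_f = 6.4 in: the block extends into the web. Split into flange-overhang and web parts.
C_f = 0.85 f'_c (b_f − b_w) h_f = 0.85 × 3.5 × (21 − 11.3) × 6.4 = 184.7 kips.
Remaining web compression depth: a_w = (T − C_f)/(0.85 f'_c b_w) = (509.4 − 184.7)/(0.85 × 3.5 × 11.3) = 9.659 in.
M_n = C_f(d − h_f/2) + (T − C_f)(d − a_w/2) = 184.7 × (29.4 − 3.2) + 324.7 × (29.4 − 4.8295) = 4839.1 + 7978.0 = 12817.1 kip·in.
M_n = 12817.1/12 = 1068.09 kip·ft.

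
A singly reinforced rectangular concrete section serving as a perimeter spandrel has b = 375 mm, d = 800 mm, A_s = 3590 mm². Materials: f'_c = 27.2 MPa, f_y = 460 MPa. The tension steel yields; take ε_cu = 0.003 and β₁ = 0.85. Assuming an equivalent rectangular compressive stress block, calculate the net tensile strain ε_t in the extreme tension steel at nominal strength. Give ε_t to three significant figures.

a = A_s f_y/(0.85 f'_c b) = 190.47 mm.
β₁ = 0.85, so c = a/β₁ = 190.47/0.85 = 224.08 mm.
From the linear strain diagram with ε_cu = 0.003: ε_t = 0.003 (d − c)/c = 0.003 × (800 − 224.08)/224.08 = 0.00771.
Since ε_t ≥ 0.005, the section is tension-controlled.

ε_t ≈ 0.00771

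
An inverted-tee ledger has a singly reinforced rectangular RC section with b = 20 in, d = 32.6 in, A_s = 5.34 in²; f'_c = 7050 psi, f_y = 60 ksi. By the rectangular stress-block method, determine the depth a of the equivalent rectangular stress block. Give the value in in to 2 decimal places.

T = A_s f_y = 5.34 × 60 = 320.4 kips.
a = T/(0.85 f'_c b) = 320.4/(0.85 × 7.05 × 20) = 2.67 in.

a ≈ 2.67 in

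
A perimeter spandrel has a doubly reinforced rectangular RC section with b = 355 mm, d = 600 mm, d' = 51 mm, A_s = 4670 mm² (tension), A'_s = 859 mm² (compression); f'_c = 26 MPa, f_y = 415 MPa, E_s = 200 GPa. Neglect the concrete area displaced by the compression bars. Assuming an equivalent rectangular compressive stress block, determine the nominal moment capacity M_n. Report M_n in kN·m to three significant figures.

Assume both tension and compression steel yield.
Net tension couple steel: A_s − A'_s = 3811 mm².
a = (A_s − A'_s) f_y / (0.85 f'_c b) = 1581565/(0.85 × 26 × 355) = 201.59 mm.
c = a/β₁ = 201.59/0.85 = 237.16 mm; ε'_s = 0.003(c − d')/c = 0.0024 ≥ f_y/E_s = 0.0021, so compression steel does yield.
M_n = (A_s − A'_s) f_y (d − a/2) + A'_s f_y (d − d') = [1581565 × (600 − 100.795) + 356485 × (600 − 51)] × 10⁻⁶ = 789.53 + 195.71 = 985.24 kN·m.

M_n ≈ 985 kN·m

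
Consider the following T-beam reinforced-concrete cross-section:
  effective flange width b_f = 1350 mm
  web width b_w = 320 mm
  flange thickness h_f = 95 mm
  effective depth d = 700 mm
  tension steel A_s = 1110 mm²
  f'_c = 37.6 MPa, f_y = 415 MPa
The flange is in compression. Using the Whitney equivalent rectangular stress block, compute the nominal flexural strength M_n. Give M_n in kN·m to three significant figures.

M_n ≈ 320 kN·m

Tension: T = A_s f_y = 1110 × 415 = 460650 N.
Try a within the flange: a = T/(0.85 f'_c b_f) = 460650/(0.85 × 37.6 × 1350) = 10.68 mm.
Since a = 10.68 ≤ h_f = 95 mm, the stress block lies entirely in the flange; analyse as a rectangular beam of width b_f.
M_n = T(d − a/2) = 460650 × (700 − 5.34) = 320.00 × 10⁶ N·mm.
M_n = 320.00 kN·m.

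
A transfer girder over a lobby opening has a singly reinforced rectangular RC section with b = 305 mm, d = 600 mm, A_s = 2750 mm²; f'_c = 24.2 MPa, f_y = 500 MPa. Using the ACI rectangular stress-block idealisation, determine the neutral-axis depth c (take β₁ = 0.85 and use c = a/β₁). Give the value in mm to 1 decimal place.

T = A_s f_y = 2750 × 500 = 1375000 N = 1375 kN.
Setting C = 0.85 f'_c a b equal to T: a = 1375000/(0.85 × 24.2 × 305) = 219.164 mm.
With β₁ = 0.85, c = a/β₁ = 219.164/0.85 = 257.8 mm.

c ≈ 257.8 mm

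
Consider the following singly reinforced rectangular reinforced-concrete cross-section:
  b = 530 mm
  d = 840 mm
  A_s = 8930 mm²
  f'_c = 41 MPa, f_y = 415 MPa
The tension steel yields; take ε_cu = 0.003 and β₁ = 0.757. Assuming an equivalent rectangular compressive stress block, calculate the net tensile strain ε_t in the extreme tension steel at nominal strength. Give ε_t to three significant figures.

ε_t ≈ 0.00651

a = A_s f_y/(0.85 f'_c b) = 200.64 mm.
β₁ = 0.757, so c = a/β₁ = 200.64/0.757 = 265.05 mm.
From the linear strain diagram with ε_cu = 0.003: ε_t = 0.003 (d − c)/c = 0.003 × (840 − 265.05)/265.05 = 0.00651.
Since ε_t ≥ 0.005, the section is tension-controlled.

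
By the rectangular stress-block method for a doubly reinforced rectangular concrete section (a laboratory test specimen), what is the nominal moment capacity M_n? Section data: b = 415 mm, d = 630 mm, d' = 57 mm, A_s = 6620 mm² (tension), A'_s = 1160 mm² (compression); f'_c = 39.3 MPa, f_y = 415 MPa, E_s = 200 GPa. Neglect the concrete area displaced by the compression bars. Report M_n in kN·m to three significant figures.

M_n ≈ 1520 kN·m

Assume both tension and compression steel yield.
Net tension couple steel: A_s − A'_s = 5460 mm².
a = (A_s − A'_s) f_y / (0.85 f'_c b) = 2265900/(0.85 × 39.3 × 415) = 163.45 mm.
c = a/β₁ = 163.45/0.769 = 212.55 mm; ε'_s = 0.003(c − d')/c = 0.0022 ≥ f_y/E_s = 0.0021, so compression steel does yield.
M_n = (A_s − A'_s) f_y (d − a/2) + A'_s f_y (d − d') = [2265900 × (630 − 81.725) + 481400 × (630 − 57)] × 10⁻⁶ = 1242.34 + 275.84 = 1518.18 kN·m.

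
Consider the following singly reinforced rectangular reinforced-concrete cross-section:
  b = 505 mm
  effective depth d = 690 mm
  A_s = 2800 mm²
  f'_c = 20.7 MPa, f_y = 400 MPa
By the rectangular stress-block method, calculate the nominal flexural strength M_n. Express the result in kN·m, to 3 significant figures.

M_n ≈ 702 kN·m

T = A_s f_y = 2800 × 400 = 1120000 N = 1120 kN.
From C = T: a = T/(0.85 f'_c b) = 1120000/(0.85 × 20.7 × 505) = 126.05 mm.
M_n = T(d − a/2) = 1120 kN × (690 − 63.025) mm = 702.21 kN·m.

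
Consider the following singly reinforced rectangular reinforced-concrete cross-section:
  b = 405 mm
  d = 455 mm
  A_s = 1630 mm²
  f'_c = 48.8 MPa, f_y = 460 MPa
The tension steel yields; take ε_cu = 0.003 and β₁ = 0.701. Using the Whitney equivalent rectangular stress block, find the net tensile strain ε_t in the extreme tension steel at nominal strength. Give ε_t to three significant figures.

ε_t ≈ 0.0184

a = A_s f_y/(0.85 f'_c b) = 44.63 mm.
β₁ = 0.701, so c = a/β₁ = 44.63/0.701 = 63.67 mm.
From the linear strain diagram with ε_cu = 0.003: ε_t = 0.003 (d − c)/c = 0.003 × (455 − 63.67)/63.67 = 0.0184.
Since ε_t ≥ 0.005, the section is tension-controlled.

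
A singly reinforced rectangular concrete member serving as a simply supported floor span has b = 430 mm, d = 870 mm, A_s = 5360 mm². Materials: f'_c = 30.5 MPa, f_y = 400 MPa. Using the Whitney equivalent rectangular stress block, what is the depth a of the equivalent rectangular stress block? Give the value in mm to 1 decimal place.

a ≈ 192.3 mm

T = A_s f_y = 5360 × 400 = 2144000 N = 2144 kN.
Setting C = 0.85 f'_c a b equal to T: a = 2144000/(0.85 × 30.5 × 430) = 192.3 mm.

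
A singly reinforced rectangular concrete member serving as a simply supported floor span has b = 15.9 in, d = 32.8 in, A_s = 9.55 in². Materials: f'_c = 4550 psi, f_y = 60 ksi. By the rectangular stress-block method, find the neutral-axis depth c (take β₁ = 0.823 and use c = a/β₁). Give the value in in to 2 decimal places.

T = A_s f_y = 9.55 × 60 = 573 kips.
a = T/(0.85 f'_c b) = 573/(0.85 × 4.55 × 15.9) = 9.3181 in.
With β₁ = 0.823, c = a/β₁ = 9.3181/0.823 = 11.32 in.

c ≈ 11.32 in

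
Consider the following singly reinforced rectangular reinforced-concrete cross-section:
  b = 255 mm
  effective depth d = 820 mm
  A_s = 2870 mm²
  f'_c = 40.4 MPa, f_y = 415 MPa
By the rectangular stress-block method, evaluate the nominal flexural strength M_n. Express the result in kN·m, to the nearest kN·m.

T = A_s f_y = 2870 × 415 = 1191050 N = 1191.05 kN.
From C = T: a = T/(0.85 f'_c b) = 1191050/(0.85 × 40.4 × 255) = 136.02 mm.
M_n = T(d − a/2) = 1191.05 kN × (820 − 68.01) mm = 895.66 kN·m.

M_n ≈ 896 kN·m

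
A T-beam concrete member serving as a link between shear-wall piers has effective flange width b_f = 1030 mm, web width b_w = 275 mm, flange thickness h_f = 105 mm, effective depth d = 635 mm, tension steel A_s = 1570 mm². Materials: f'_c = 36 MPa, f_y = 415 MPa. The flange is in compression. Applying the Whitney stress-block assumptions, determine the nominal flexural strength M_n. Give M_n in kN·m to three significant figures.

Tension: T = A_s f_y = 1570 × 415 = 651550 N.
Try a within the flange: a = T/(0.85 f'_c b_f) = 651550/(0.85 × 36 × 1030) = 20.67 mm.
Since a = 20.67 ≤ h_f = 105 mm, the stress block lies entirely in the flange; analyse as a rectangular beam of width b_f.
M_n = T(d − a/2) = 651550 × (635 − 10.335) = 407.00 × 10⁶ N·mm.
M_n = 407.00 kN·m.

M_n ≈ 407 kN·m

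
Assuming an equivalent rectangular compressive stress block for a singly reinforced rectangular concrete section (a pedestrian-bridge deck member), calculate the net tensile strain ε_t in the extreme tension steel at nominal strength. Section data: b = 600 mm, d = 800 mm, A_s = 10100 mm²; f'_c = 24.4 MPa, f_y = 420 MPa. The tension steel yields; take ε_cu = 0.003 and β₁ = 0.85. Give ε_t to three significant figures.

a = A_s f_y/(0.85 f'_c b) = 340.89 mm.
β₁ = 0.85, so c = a/β₁ = 340.89/0.85 = 401.05 mm.
From the linear strain diagram with ε_cu = 0.003: ε_t = 0.003 (d − c)/c = 0.003 × (800 − 401.05)/401.05 = 0.00298.
ε_t < 0.004 — the section is over-reinforced for flexure under ACI limits.

ε_t ≈ 0.00298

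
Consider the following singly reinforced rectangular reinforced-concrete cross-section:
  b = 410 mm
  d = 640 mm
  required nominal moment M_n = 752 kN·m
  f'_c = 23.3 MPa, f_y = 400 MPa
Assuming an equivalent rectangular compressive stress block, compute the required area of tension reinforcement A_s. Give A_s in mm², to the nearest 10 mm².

With M_n = 0.85 f'_c a b (d − a/2), solve the quadratic for a:
a = d − √(d² − 2M_n/(0.85 f'_c b)) = 640 − √(640² − 2 × 752×10⁶/(0.85 × 23.3 × 410)) = 166.31 mm.
A_s = 0.85 f'_c a b / f_y = 0.85 × 23.3 × 166.31 × 410 / 400 = 3376.1 mm².

A_s ≈ 3380 mm²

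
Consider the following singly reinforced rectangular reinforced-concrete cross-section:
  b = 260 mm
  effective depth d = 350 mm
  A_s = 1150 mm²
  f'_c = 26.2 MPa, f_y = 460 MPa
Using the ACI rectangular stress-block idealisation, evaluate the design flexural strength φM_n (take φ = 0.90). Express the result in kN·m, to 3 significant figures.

φM_n ≈ 145 kN·m

T = A_s f_y = 1150 × 460 = 529000 N = 529 kN.
From C = T: a = T/(0.85 f'_c b) = 529000/(0.85 × 26.2 × 260) = 91.36 mm.
M_n = T(d − a/2) = 529 kN × (350 − 45.68) mm = 160.99 kN·m.
φM_n = 0.90 × 160.99 = 144.89 kN·m.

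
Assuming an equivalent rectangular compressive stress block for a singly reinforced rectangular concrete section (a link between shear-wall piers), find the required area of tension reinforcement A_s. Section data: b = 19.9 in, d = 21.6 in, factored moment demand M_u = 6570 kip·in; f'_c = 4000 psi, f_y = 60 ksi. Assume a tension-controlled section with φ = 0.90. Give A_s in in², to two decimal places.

M_n = M_u/φ = 6570/0.90 = 7300 kip·in.
From M_n = 0.85 f'_c a b (d − a/2):
a = d − √(d² − 2M_n/(0.85 f'_c b)) = 21.6 − √(21.6² − 2 × 7300/(0.85 × 4 × 19.9)) = 5.764 in.
A_s = 0.85 f'_c a b / f_y = 0.85 × 4 × 5.764 × 19.9 / 60 = 6.500 in².

A_s ≈ 6.50 in²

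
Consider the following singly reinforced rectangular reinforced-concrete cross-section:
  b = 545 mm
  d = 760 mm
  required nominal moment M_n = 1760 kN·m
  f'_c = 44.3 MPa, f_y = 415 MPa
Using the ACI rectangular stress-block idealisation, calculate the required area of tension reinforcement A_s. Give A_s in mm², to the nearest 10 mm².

With M_n = 0.85 f'_c a b (d − a/2), solve the quadratic for a:
a = d − √(d² − 2M_n/(0.85 f'_c b)) = 760 − √(760² − 2 × 1760×10⁶/(0.85 × 44.3 × 545)) = 122.76 mm.
A_s = 0.85 f'_c a b / f_y = 0.85 × 44.3 × 122.76 × 545 / 415 = 6070.5 mm².

A_s ≈ 6070 mm²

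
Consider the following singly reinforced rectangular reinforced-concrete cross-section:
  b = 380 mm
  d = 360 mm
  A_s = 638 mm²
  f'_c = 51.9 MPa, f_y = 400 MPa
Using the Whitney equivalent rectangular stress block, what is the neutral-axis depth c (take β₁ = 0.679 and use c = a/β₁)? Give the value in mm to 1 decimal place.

c ≈ 22.4 mm

T = A_s f_y = 638 × 400 = 255200 N = 255.2 kN.
Setting C = 0.85 f'_c a b equal to T: a = 255200/(0.85 × 51.9 × 380) = 15.223 mm.
With β₁ = 0.679, c = a/β₁ = 15.223/0.679 = 22.4 mm.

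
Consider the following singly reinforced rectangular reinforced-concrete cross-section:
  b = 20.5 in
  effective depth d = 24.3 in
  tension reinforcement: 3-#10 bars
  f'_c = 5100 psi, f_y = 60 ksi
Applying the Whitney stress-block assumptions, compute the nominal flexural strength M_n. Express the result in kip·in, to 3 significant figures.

A_s = 3 × 1.27 = 3.81 in².
T = A_s f_y = 3.81 × 60 = 228.6 kips.
a = T/(0.85 f'_c b) = 228.6/(0.85 × 5.1 × 20.5) = 2.572 in.
M_n = T(d − a/2) = 228.6 × (24.3 − 1.286) = 5261.0 kip·in.

M_n ≈ 5260 kip·in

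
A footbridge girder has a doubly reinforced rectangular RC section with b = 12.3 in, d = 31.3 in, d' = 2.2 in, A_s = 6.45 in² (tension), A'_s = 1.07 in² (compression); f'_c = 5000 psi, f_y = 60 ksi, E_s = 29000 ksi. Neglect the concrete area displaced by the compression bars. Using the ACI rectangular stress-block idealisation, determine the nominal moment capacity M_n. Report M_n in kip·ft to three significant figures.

M_n ≈ 915 kip·ft

Assume both steels yield.
a = (A_s − A'_s) f_y/(0.85 f'_c b) = (6.45 − 1.07) × 60/(0.85 × 5 × 12.3) = 6.175 in.
c = a/β₁ = 6.175/0.8 = 7.719 in; ε'_s = 0.003(c − d')/c = 0.0021 ≥ ε_y = 0.0021, so the compression steel yields.
M_n = (A_s − A'_s) f_y (d − a/2) + A'_s f_y (d − d') = 322.8 × (31.3 − 3.0875) + 64.2 × (31.3 − 2.2) = 9107.0 + 1868.2 = 10975.2 kip·in = 10975.2/12 = 914.60 kip·ft.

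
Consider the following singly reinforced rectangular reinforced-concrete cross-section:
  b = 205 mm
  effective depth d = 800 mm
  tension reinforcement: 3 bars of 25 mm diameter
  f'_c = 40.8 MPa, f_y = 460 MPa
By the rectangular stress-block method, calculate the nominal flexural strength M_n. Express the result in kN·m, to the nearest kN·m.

M_n ≈ 510 kN·m

A_s = 3 × 491 = 1473 mm².
T = A_s f_y = 1473 × 460 = 677580 N = 677.58 kN.
From C = T: a = T/(0.85 f'_c b) = 677580/(0.85 × 40.8 × 205) = 95.31 mm.
M_n = T(d − a/2) = 677.58 kN × (800 − 47.655) mm = 509.77 kN·m.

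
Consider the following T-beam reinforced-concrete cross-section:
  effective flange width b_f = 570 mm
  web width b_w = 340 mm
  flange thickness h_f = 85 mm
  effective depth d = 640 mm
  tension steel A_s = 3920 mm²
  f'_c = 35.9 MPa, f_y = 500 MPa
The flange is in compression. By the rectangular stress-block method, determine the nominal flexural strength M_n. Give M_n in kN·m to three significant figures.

Tension: T = A_s f_y = 3920 × 500 = 1960000 N.
Try a within the flange: a = T/(0.85 f'_c b_f) = 1960000/(0.85 × 35.9 × 570) = 112.69 mm.
a = 112.69 > h_f = 85 mm: the block extends into the web. Split into flange-overhang and web parts.
C_f = 0.85 f'_c (b_f − b_w) h_f = 0.85 × 35.9 × (570 − 340) × 85 = 596568 N.
Remaining web compression depth: a_w = (T − C_f)/(0.85 f'_c b_w) = (1960000 − 596568)/(0.85 × 35.9 × 340) = 131.41 mm.
M_n = C_f(d − h_f/2) + (T − C_f)(d − a_w/2) = 596568 × (640 − 42.5) + 1363432 × (640 − 65.705) = 356.45 + 783.01 = 1139.46 × 10⁶ N·mm.
M_n = 1139.46 kN·m.

M_n ≈ 1140 kN·m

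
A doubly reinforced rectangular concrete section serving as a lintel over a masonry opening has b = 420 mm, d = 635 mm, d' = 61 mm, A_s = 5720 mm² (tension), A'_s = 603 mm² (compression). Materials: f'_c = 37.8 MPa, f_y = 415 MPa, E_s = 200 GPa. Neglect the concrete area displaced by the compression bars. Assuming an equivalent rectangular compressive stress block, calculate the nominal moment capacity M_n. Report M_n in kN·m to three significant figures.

Assume both tension and compression steel yield.
Net tension couple steel: A_s − A'_s = 5117 mm².
a = (A_s − A'_s) f_y / (0.85 f'_c b) = 2123555/(0.85 × 37.8 × 420) = 157.36 mm.
c = a/β₁ = 157.36/0.78 = 201.74 mm; ε'_s = 0.003(c − d')/c = 0.0021 ≥ f_y/E_s = 0.0021, so compression steel does yield.
M_n = (A_s − A'_s) f_y (d − a/2) + A'_s f_y (d − d') = [2123555 × (635 − 78.68) + 250245 × (635 − 61)] × 10⁻⁶ = 1181.38 + 143.64 = 1325.02 kN·m.

M_n ≈ 1330 kN·m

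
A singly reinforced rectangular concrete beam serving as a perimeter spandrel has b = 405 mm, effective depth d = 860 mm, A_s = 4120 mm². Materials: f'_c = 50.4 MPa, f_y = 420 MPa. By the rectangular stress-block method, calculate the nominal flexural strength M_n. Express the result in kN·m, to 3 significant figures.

T = A_s f_y = 4120 × 420 = 1730400 N = 1730.4 kN.
From C = T: a = T/(0.85 f'_c b) = 1730400/(0.85 × 50.4 × 405) = 99.73 mm.
M_n = T(d − a/2) = 1730.4 kN × (860 − 49.865) mm = 1401.86 kN·m.

M_n ≈ 1400 kN·m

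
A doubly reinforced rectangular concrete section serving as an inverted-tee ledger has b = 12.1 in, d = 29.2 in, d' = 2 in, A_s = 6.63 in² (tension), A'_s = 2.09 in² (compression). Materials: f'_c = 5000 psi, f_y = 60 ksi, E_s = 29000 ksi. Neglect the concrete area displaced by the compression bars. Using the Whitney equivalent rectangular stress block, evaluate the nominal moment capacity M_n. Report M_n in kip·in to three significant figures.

Assume both steels yield.
a = (A_s − A'_s) f_y/(0.85 f'_c b) = (6.63 − 2.09) × 60/(0.85 × 5 × 12.1) = 5.297 in.
c = a/β₁ = 5.297/0.8 = 6.621 in; ε'_s = 0.003(c − d')/c = 0.0021 ≥ ε_y = 0.0021, so the compression steel yields.
M_n = (A_s − A'_s) f_y (d − a/2) + A'_s f_y (d − d') = 272.4 × (29.2 − 2.6485) + 125.4 × (29.2 − 2) = 7232.6 + 3410.9 = 10643.5 kip·in.

M_n ≈ 10600 kip·in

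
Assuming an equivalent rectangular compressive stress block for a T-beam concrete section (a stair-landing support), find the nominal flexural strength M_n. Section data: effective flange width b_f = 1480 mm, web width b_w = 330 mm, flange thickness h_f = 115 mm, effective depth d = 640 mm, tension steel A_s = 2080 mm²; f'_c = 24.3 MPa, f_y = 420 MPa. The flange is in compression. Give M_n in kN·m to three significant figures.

M_n ≈ 547 kN·m

Tension: T = A_s f_y = 2080 × 420 = 873600 N.
Try a within the flange: a = T/(0.85 f'_c b_f) = 873600/(0.85 × 24.3 × 1480) = 28.58 mm.
Since a = 28.58 ≤ h_f = 115 mm, the stress block lies entirely in the flange; analyse as a rectangular beam of width b_f.
M_n = T(d − a/2) = 873600 × (640 − 14.29) = 546.62 × 10⁶ N·mm.
M_n = 546.62 kN·m.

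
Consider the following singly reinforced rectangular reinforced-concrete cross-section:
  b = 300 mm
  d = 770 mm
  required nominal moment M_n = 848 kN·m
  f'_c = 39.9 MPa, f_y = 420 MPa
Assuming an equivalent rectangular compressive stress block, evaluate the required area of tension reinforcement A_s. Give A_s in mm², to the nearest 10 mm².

A_s ≈ 2840 mm²

With M_n = 0.85 f'_c a b (d − a/2), solve the quadratic for a:
a = d − √(d² − 2M_n/(0.85 f'_c b)) = 770 − √(770² − 2 × 848×10⁶/(0.85 × 39.9 × 300)) = 117.15 mm.
A_s = 0.85 f'_c a b / f_y = 0.85 × 39.9 × 117.15 × 300 / 420 = 2838.0 mm².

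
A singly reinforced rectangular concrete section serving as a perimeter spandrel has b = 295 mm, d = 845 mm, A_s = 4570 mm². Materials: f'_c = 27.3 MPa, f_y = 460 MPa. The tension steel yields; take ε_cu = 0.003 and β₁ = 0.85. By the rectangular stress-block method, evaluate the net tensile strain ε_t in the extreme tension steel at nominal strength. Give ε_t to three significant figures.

a = A_s f_y/(0.85 f'_c b) = 307.09 mm.
β₁ = 0.85, so c = a/β₁ = 307.09/0.85 = 361.28 mm.
From the linear strain diagram with ε_cu = 0.003: ε_t = 0.003 (d − c)/c = 0.003 × (845 − 361.28)/361.28 = 0.00402.
ε_t is between 0.004 and 0.005 — transition zone.

ε_t ≈ 0.00402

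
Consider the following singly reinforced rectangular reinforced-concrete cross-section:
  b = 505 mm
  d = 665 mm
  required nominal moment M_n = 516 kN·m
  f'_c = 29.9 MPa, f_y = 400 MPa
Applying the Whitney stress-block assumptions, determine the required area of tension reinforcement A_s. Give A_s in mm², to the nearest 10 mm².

A_s ≈ 2040 mm²

With M_n = 0.85 f'_c a b (d − a/2), solve the quadratic for a:
a = d − √(d² − 2M_n/(0.85 f'_c b)) = 665 − √(665² − 2 × 516×10⁶/(0.85 × 29.9 × 505)) = 63.49 mm.
A_s = 0.85 f'_c a b / f_y = 0.85 × 29.9 × 63.49 × 505 / 400 = 2037.2 mm².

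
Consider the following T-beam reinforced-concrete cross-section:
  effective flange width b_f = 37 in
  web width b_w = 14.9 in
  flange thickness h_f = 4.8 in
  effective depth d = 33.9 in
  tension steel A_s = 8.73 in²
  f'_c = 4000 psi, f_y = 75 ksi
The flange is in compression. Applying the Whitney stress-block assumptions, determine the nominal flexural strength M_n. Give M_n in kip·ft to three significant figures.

M_n ≈ 1710 kip·ft

Tension: T = A_s f_y = 8.73 × 75 = 654.75 kips.
Try a within the flange: a = T/(0.85 f'_c b_f) = 654.75/(0.85 × 4 × 37) = 5.205 in.
a = 5.205 > h_f = 4.8 in: the block extends into the web. Split into flange-overhang and web parts.
C_f = 0.85 f'_c (b_f − b_w) h_f = 0.85 × 4 × (37 − 14.9) × 4.8 = 360.7 kips.
Remaining web compression depth: a_w = (T − C_f)/(0.85 f'_c b_w) = (654.75 − 360.7)/(0.85 × 4 × 14.9) = 5.804 in.
M_n = C_f(d − h_f/2) + (T − C_f)(d − a_w/2) = 360.7 × (33.9 − 2.4) + 294.05 × (33.9 − 2.902) = 11362.1 + 9115.0 = 20477.1 kip·in.
M_n = 20477.1/12 = 1706.43 kip·ft.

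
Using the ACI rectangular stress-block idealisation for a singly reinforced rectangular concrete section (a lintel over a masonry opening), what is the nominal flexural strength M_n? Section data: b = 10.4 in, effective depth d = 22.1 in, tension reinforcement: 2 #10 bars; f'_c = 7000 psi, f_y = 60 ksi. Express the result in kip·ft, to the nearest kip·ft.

M_n ≈ 265 kip·ft

A_s = 2 × 1.27 = 2.54 in².
T = A_s f_y = 2.54 × 60 = 152.4 kips.
a = T/(0.85 f'_c b) = 152.4/(0.85 × 7 × 10.4) = 2.463 in.
M_n = T(d − a/2) = 152.4 × (22.1 − 1.2315) = 3180.4 kip·in = 3180.4/12 = 265.03 kip·ft.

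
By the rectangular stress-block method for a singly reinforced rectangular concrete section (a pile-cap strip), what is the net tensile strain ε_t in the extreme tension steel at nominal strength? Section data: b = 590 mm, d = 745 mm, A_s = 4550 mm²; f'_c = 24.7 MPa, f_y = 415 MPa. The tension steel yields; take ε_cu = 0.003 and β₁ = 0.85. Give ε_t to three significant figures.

a = A_s f_y/(0.85 f'_c b) = 152.44 mm.
β₁ = 0.85, so c = a/β₁ = 152.44/0.85 = 179.34 mm.
From the linear strain diagram with ε_cu = 0.003: ε_t = 0.003 (d − c)/c = 0.003 × (745 − 179.34)/179.34 = 0.00946.
Since ε_t ≥ 0.005, the section is tension-controlled.

ε_t ≈ 0.00946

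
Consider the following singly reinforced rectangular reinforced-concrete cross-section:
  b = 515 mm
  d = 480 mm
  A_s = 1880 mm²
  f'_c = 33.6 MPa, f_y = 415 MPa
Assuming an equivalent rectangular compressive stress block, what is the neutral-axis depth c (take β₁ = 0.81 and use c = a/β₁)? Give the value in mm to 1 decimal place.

T = A_s f_y = 1880 × 415 = 780200 N = 780.2 kN.
Setting C = 0.85 f'_c a b equal to T: a = 780200/(0.85 × 33.6 × 515) = 53.045 mm.
With β₁ = 0.81, c = a/β₁ = 53.045/0.81 = 65.5 mm.

c ≈ 65.5 mm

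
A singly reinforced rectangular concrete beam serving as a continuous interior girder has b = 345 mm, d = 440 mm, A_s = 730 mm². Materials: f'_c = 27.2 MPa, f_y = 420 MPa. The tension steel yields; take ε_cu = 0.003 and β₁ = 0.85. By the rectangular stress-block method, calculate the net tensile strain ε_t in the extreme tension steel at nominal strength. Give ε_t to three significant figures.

a = A_s f_y/(0.85 f'_c b) = 38.44 mm.
β₁ = 0.85, so c = a/β₁ = 38.44/0.85 = 45.22 mm.
From the linear strain diagram with ε_cu = 0.003: ε_t = 0.003 (d − c)/c = 0.003 × (440 − 45.22)/45.22 = 0.0262.
Since ε_t ≥ 0.005, the section is tension-controlled.

ε_t ≈ 0.0262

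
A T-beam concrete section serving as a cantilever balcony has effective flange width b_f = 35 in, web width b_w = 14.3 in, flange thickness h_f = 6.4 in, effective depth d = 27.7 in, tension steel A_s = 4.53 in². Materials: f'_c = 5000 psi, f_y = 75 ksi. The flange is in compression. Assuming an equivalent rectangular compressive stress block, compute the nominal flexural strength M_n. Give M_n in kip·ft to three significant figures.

Tension: T = A_s f_y = 4.53 × 75 = 339.75 kips.
Try a within the flange: a = T/(0.85 f'_c b_f) = 339.75/(0.85 × 5 × 35) = 2.284 in.
Since a = 2.284 ≤ h_f = 6.4 in, the stress block lies entirely in the flange; analyse as a rectangular beam of width b_f.
M_n = T(d − a/2) = 339.75 × (27.7 − 1.142) = 9023.1 kip·in.
M_n = 9023.1/12 = 751.93 kip·ft.

M_n ≈ 752 kip·ft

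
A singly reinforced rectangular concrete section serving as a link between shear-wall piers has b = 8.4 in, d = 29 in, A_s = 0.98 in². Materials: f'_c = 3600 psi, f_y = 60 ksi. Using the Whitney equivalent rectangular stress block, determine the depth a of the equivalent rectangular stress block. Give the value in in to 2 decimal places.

a ≈ 2.29 in

T = A_s f_y = 0.98 × 60 = 58.8 kips.
a = T/(0.85 f'_c b) = 58.8/(0.85 × 3.6 × 8.4) = 2.29 in.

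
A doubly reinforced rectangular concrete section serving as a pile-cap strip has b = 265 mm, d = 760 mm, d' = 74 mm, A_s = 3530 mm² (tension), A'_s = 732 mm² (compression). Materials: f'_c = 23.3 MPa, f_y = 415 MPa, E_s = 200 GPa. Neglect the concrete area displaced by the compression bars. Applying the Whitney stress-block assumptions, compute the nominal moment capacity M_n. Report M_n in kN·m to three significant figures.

M_n ≈ 962 kN·m

Assume both tension and compression steel yield.
Net tension couple steel: A_s − A'_s = 2798 mm².
a = (A_s − A'_s) f_y / (0.85 f'_c b) = 1161170/(0.85 × 23.3 × 265) = 221.25 mm.
c = a/β₁ = 221.25/0.85 = 260.29 mm; ε'_s = 0.003(c − d')/c = 0.0021 ≥ f_y/E_s = 0.0021, so compression steel does yield.
M_n = (A_s − A'_s) f_y (d − a/2) + A'_s f_y (d − d') = [1161170 × (760 − 110.625) + 303780 × (760 − 74)] × 10⁻⁶ = 754.03 + 208.39 = 962.42 kN·m.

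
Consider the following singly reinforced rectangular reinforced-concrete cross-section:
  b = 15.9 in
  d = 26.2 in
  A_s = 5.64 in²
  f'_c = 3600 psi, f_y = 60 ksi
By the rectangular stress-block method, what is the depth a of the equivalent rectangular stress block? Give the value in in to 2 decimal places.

T = A_s f_y = 5.64 × 60 = 338.4 kips.
a = T/(0.85 f'_c b) = 338.4/(0.85 × 3.6 × 15.9) = 6.96 in.

a ≈ 6.96 in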